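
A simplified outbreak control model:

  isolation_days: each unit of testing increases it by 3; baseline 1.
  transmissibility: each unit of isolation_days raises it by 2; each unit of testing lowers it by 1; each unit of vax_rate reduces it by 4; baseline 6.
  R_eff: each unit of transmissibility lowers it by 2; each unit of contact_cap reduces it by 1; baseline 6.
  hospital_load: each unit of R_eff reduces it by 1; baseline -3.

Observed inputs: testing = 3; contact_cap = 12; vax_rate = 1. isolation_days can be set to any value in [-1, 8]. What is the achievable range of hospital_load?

Intervening on isolation_days fixes its value directly, overriding its dependence on testing.
Substituting into the transmissibility equation gives transmissibility = 2*isolation_days - 1.
Substituting into the R_eff equation gives R_eff = -4*isolation_days - 4.
This gives hospital_load = 4*isolation_days + 1.
Linear in isolation_days, so extremes are at the endpoints: isolation_days = -1 gives hospital_load = -3; isolation_days = 8 gives hospital_load = 33.

-3 to 33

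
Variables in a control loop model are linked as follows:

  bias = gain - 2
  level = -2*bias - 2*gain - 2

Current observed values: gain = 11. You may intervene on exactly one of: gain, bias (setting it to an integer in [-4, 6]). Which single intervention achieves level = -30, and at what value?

Intervening on gain: level = -4*gain + 2. Reaching -30 requires gain = 8, outside [-4, 6].
Intervening on bias: with other inputs at their observed values, level = -2*bias - 24. Solving for -30 gives bias = 3, within [-4, 6].

set bias = 3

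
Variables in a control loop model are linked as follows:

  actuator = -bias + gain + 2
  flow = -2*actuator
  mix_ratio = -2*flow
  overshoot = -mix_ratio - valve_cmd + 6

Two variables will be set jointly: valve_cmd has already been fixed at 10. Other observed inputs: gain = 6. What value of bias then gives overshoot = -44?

With valve_cmd held at 10:
Substituting into the actuator equation gives actuator = -bias + 8.
flow becomes 2*bias - 16.
Substituting into the mix_ratio equation gives mix_ratio = -4*bias + 32.
This gives overshoot = 4*bias - 36.
Solve 4*bias - 36 = -44: bias = (-44 + 36) / 4 = -2.

bias = -2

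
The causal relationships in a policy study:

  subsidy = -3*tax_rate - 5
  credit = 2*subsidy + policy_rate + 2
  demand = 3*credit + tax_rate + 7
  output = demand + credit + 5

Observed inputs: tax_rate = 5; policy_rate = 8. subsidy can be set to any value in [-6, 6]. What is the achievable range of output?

Intervening on subsidy fixes its value directly, overriding its dependence on tax_rate.
Substituting into the credit equation gives credit = 2*subsidy + 10.
So demand = 6*subsidy + 42.
output becomes 8*subsidy + 57.
Linear in subsidy, so extremes are at the endpoints: subsidy = -6 gives output = 9; subsidy = 6 gives output = 105.

9 to 105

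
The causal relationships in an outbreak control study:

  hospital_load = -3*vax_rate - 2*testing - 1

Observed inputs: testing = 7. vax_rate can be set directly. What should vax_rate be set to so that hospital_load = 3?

vax_rate = -6

Substituting into the hospital_load equation gives hospital_load = -3*vax_rate - 15.
Solve -3*vax_rate - 15 = 3: vax_rate = (3 + 15) / -3 = -6.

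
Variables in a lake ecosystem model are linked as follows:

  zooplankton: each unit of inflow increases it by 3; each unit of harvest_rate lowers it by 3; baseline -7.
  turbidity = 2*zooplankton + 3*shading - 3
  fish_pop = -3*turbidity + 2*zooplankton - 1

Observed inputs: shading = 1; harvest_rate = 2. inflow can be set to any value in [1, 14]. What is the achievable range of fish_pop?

Substituting into the zooplankton equation gives zooplankton = 3*inflow - 13.
Substituting into the turbidity equation gives turbidity = 6*inflow - 26.
Substituting into the fish_pop equation gives fish_pop = -12*inflow + 51.
Linear in inflow, so extremes are at the endpoints: inflow = 1 gives fish_pop = 39; inflow = 14 gives fish_pop = -117.

-117 to 39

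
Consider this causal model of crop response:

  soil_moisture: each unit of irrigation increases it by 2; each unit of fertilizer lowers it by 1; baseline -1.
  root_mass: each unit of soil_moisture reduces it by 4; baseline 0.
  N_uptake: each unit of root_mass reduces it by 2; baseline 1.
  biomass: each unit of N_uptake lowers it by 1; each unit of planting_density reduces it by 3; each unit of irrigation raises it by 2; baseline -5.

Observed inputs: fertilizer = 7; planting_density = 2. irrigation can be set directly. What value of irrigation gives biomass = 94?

Substituting into the soil_moisture equation gives soil_moisture = 2*irrigation - 8.
root_mass becomes -8*irrigation + 32.
Substituting into the N_uptake equation gives N_uptake = 16*irrigation - 63.
biomass becomes -14*irrigation + 52.
Solve -14*irrigation + 52 = 94: irrigation = (94 - 52) / -14 = -3.

irrigation = -3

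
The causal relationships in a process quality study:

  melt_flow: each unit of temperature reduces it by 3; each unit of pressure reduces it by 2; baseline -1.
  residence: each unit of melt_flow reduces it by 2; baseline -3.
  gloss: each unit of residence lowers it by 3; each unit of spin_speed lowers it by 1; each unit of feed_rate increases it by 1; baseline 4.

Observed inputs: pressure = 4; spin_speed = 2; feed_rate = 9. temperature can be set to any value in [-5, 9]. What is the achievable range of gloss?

Substituting into the melt_flow equation gives melt_flow = -3*temperature - 9.
residence becomes 6*temperature + 15.
So gloss = -18*temperature - 34.
Linear in temperature, so extremes are at the endpoints: temperature = -5 gives gloss = 56; temperature = 9 gives gloss = -196.

-196 to 56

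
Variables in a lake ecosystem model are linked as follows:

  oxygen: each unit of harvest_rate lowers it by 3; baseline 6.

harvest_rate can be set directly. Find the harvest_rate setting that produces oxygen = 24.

harvest_rate = -6

Solve -3*harvest_rate + 6 = 24: harvest_rate = (24 - 6) / -3 = -6.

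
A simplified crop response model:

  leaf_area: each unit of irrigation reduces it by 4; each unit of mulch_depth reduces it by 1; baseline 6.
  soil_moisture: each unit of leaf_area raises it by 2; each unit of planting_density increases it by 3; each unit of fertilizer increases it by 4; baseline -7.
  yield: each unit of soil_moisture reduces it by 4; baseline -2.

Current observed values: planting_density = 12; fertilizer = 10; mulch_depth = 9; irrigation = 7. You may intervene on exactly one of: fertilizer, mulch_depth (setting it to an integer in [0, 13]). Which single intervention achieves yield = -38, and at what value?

set mulch_depth = 8

Intervening on fertilizer: yield = -16*fertilizer + 130. Reaching -38 requires fertilizer = 21/2, not an integer.
Intervening on mulch_depth: with other inputs at their observed values, yield = 8*mulch_depth - 102. Solving for -38 gives mulch_depth = 8, within [0, 13].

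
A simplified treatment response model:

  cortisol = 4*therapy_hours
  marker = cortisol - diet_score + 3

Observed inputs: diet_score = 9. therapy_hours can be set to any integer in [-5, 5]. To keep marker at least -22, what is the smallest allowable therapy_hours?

therapy_hours = -4

Substituting into the marker equation gives marker = 4*therapy_hours - 6.
Require 4*therapy_hours - 6 ≥ -22, so therapy_hours ≥ -4.
The smallest integer in [-5, 5] satisfying this is -4.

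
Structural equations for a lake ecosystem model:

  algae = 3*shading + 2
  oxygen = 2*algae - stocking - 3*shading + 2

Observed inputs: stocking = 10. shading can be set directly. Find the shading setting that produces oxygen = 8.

shading = 4

Substituting into the oxygen equation gives oxygen = 3*shading - 4.
Solve 3*shading - 4 = 8: shading = (8 + 4) / 3 = 4.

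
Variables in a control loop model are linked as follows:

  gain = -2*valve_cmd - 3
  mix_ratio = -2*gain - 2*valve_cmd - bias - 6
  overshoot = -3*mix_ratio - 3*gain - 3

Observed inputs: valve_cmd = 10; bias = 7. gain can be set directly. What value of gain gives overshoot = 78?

gain = -6

Intervening on gain fixes its value directly, overriding its dependence on valve_cmd.
Substituting into the mix_ratio equation gives mix_ratio = -2*gain - 33.
overshoot becomes 3*gain + 96.
Solve 3*gain + 96 = 78: gain = (78 - 96) / 3 = -6.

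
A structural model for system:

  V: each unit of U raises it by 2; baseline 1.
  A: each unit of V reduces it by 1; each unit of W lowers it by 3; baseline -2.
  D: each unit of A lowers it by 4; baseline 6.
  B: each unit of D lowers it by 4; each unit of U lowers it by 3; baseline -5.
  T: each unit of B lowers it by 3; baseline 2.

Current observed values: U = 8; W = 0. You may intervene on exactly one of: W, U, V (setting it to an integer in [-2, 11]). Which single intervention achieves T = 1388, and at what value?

Intervening on W: T = 144*W + 1073. Reaching 1388 requires W = 35/16, not an integer.
Intervening on U: with other inputs at their observed values, T = 105*U + 233. Solving for 1388 gives U = 11, within [-2, 11].
Intervening on V: T = 48*V + 257. Reaching 1388 requires V = 377/16, not an integer.

set U = 11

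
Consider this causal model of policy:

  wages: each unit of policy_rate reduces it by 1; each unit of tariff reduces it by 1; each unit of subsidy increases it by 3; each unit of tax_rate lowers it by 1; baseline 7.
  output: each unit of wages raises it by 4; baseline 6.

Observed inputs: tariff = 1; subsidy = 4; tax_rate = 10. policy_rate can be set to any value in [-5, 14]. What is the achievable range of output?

Substituting into the wages equation gives wages = -policy_rate + 8.
Substituting into the output equation gives output = -4*policy_rate + 38.
Linear in policy_rate, so extremes are at the endpoints: policy_rate = -5 gives output = 58; policy_rate = 14 gives output = -18.

-18 to 58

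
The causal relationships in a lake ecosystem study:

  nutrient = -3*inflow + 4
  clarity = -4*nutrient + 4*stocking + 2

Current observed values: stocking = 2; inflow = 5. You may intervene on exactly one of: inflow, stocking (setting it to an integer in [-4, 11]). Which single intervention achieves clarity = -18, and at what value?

set inflow = -1

Intervening on inflow: with other inputs at their observed values, clarity = 12*inflow - 6. Solving for -18 gives inflow = -1, within [-4, 11].
Intervening on stocking: clarity = 4*stocking + 46. Reaching -18 requires stocking = -16, outside [-4, 11].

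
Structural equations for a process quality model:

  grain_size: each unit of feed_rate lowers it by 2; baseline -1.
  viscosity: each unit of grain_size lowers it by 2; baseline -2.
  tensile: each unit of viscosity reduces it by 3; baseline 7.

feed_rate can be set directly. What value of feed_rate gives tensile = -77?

feed_rate = 7

Substituting into the viscosity equation gives viscosity = 4*feed_rate.
Substituting into the tensile equation gives tensile = -12*feed_rate + 7.
Solve -12*feed_rate + 7 = -77: feed_rate = (-77 - 7) / -12 = 7.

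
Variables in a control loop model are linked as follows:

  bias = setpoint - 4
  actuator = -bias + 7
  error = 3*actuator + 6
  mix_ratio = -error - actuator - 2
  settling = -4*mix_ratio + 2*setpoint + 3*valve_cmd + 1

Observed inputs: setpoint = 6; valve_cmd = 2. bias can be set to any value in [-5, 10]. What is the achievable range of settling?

Intervening on bias fixes its value directly, overriding its dependence on setpoint.
Substituting into the error equation gives error = -3*bias + 27.
So mix_ratio = 4*bias - 36.
So settling = -16*bias + 163.
Linear in bias, so extremes are at the endpoints: bias = -5 gives settling = 243; bias = 10 gives settling = 3.

3 to 243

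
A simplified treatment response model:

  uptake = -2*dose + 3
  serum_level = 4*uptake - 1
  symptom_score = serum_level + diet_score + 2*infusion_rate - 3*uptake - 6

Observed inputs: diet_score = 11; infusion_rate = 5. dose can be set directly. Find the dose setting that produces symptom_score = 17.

dose = 0

Substituting into the serum_level equation gives serum_level = -8*dose + 11.
This gives symptom_score = -2*dose + 17.
Solve -2*dose + 17 = 17: dose = (17 - 17) / -2 = 0.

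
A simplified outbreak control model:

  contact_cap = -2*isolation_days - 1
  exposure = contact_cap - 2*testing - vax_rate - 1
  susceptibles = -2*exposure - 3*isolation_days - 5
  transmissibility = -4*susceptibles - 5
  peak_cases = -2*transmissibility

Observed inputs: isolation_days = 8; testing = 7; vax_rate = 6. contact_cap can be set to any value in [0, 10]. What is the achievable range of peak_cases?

Intervening on contact_cap fixes its value directly, overriding its dependence on isolation_days.
Substituting into the exposure equation gives exposure = contact_cap - 21.
susceptibles becomes -2*contact_cap + 13.
So transmissibility = 8*contact_cap - 57.
So peak_cases = -16*contact_cap + 114.
Linear in contact_cap, so extremes are at the endpoints: contact_cap = 0 gives peak_cases = 114; contact_cap = 10 gives peak_cases = -46.

-46 to 114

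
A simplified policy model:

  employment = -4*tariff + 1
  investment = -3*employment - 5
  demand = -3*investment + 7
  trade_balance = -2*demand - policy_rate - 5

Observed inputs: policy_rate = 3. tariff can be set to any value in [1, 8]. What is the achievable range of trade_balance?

Substituting into the investment equation gives investment = 12*tariff - 8.
Substituting into the demand equation gives demand = -36*tariff + 31.
Substituting into the trade_balance equation gives trade_balance = 72*tariff - 70.
Linear in tariff, so extremes are at the endpoints: tariff = 1 gives trade_balance = 2; tariff = 8 gives trade_balance = 506.

2 to 506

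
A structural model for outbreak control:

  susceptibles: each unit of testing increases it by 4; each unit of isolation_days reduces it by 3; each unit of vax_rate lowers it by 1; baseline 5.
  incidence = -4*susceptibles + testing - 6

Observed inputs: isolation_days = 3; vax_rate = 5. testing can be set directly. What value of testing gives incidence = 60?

testing = -2

Substituting into the susceptibles equation gives susceptibles = 4*testing - 9.
Substituting into the incidence equation gives incidence = -15*testing + 30.
Solve -15*testing + 30 = 60: testing = (60 - 30) / -15 = -2.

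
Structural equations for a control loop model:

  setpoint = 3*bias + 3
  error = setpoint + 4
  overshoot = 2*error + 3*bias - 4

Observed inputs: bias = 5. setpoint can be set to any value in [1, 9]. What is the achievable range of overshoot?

21 to 37

Intervening on setpoint fixes its value directly, overriding its dependence on bias.
Substituting into the overshoot equation gives overshoot = 2*setpoint + 19.
Linear in setpoint, so extremes are at the endpoints: setpoint = 1 gives overshoot = 21; setpoint = 9 gives overshoot = 37.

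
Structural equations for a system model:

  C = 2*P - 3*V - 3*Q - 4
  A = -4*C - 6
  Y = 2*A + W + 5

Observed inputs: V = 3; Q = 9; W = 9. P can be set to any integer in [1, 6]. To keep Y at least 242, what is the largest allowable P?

P = 5

Substituting into the C equation gives C = 2*P - 40.
Substituting into the A equation gives A = -8*P + 154.
So Y = -16*P + 322.
Require -16*P + 322 ≥ 242, so P ≤ 5.
The largest integer in [1, 6] satisfying this is 5.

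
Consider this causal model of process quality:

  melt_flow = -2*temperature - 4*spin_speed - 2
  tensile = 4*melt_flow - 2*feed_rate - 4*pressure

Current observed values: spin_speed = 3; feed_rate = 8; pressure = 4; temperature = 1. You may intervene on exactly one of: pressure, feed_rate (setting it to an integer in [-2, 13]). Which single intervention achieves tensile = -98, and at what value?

set feed_rate = 9

Intervening on pressure: tensile = -4*pressure - 80. Reaching -98 requires pressure = 9/2, not an integer.
Intervening on feed_rate: with other inputs at their observed values, tensile = -2*feed_rate - 80. Solving for -98 gives feed_rate = 9, within [-2, 13].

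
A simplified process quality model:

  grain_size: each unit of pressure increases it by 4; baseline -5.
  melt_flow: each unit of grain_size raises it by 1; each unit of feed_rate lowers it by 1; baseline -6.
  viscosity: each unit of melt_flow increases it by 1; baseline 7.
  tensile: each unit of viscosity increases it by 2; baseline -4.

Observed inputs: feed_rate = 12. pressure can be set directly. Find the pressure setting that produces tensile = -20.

Substituting into the melt_flow equation gives melt_flow = 4*pressure - 23.
So viscosity = 4*pressure - 16.
This gives tensile = 8*pressure - 36.
Solve 8*pressure - 36 = -20: pressure = (-20 + 36) / 8 = 2.

pressure = 2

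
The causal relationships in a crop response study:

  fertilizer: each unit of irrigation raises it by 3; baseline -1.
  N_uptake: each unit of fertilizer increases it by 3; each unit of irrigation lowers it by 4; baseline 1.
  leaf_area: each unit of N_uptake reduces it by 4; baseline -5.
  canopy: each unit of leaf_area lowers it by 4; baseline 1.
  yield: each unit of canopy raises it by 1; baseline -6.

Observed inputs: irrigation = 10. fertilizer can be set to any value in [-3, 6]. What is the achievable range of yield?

Intervening on fertilizer fixes its value directly, overriding its dependence on irrigation.
Substituting into the N_uptake equation gives N_uptake = 3*fertilizer - 39.
leaf_area becomes -12*fertilizer + 151.
Substituting into the canopy equation gives canopy = 48*fertilizer - 603.
Substituting into the yield equation gives yield = 48*fertilizer - 609.
Linear in fertilizer, so extremes are at the endpoints: fertilizer = -3 gives yield = -753; fertilizer = 6 gives yield = -321.

-753 to -321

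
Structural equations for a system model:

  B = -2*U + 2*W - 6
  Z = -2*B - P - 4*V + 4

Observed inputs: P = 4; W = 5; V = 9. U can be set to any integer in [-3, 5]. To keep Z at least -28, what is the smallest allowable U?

Substituting into the B equation gives B = -2*U + 4.
Substituting into the Z equation gives Z = 4*U - 44.
Require 4*U - 44 ≥ -28, so U ≥ 4.
The smallest integer in [-3, 5] satisfying this is 4.

U = 4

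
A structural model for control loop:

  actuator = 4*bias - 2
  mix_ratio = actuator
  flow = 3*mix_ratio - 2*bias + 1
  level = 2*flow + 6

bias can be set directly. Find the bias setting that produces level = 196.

bias = 10

Substituting into the mix_ratio equation gives mix_ratio = 4*bias - 2.
Substituting into the flow equation gives flow = 10*bias - 5.
Substituting into the level equation gives level = 20*bias - 4.
Solve 20*bias - 4 = 196: bias = (196 + 4) / 20 = 10.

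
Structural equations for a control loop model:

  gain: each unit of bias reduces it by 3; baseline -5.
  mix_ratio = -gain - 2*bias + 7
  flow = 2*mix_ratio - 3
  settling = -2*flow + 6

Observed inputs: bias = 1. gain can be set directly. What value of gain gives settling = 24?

gain = 8

Intervening on gain fixes its value directly, overriding its dependence on bias.
Substituting into the mix_ratio equation gives mix_ratio = -gain + 5.
flow becomes -2*gain + 7.
So settling = 4*gain - 8.
Solve 4*gain - 8 = 24: gain = (24 + 8) / 4 = 8.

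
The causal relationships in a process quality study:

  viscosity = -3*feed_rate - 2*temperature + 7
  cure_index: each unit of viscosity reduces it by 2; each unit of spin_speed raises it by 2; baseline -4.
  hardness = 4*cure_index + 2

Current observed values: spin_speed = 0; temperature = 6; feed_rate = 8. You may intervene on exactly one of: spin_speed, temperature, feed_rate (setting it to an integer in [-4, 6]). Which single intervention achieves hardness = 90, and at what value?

set temperature = -2

Intervening on spin_speed: hardness = 8*spin_speed + 218. Reaching 90 requires spin_speed = -16, outside [-4, 6].
Intervening on temperature: with other inputs at their observed values, hardness = 16*temperature + 122. Solving for 90 gives temperature = -2, within [-4, 6].
Intervening on feed_rate: hardness = 24*feed_rate + 26. Reaching 90 requires feed_rate = 8/3, not an integer.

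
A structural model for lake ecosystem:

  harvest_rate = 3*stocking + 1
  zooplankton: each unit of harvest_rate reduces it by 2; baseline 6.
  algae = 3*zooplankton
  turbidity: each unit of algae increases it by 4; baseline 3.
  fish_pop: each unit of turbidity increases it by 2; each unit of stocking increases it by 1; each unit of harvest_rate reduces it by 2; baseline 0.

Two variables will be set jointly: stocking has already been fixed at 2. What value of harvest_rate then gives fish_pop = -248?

harvest_rate = 8

With stocking held at 2:
Intervening on harvest_rate fixes its value directly, overriding its dependence on stocking.
Substituting into the algae equation gives algae = -6*harvest_rate + 18.
Substituting into the turbidity equation gives turbidity = -24*harvest_rate + 75.
Substituting into the fish_pop equation gives fish_pop = -50*harvest_rate + 152.
Solve -50*harvest_rate + 152 = -248: harvest_rate = (-248 - 152) / -50 = 8.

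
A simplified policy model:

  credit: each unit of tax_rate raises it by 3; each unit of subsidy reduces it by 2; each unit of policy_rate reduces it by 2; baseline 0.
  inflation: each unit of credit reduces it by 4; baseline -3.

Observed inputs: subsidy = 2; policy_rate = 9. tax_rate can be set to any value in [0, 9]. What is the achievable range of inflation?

-23 to 85

Substituting into the credit equation gives credit = 3*tax_rate - 22.
Substituting into the inflation equation gives inflation = -12*tax_rate + 85.
Linear in tax_rate, so extremes are at the endpoints: tax_rate = 0 gives inflation = 85; tax_rate = 9 gives inflation = -23.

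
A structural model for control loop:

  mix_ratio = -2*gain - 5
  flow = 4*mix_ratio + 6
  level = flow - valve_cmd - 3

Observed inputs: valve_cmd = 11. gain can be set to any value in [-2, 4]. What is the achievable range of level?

Substituting into the flow equation gives flow = -8*gain - 14.
level becomes -8*gain - 28.
Linear in gain, so extremes are at the endpoints: gain = -2 gives level = -12; gain = 4 gives level = -60.

-60 to -12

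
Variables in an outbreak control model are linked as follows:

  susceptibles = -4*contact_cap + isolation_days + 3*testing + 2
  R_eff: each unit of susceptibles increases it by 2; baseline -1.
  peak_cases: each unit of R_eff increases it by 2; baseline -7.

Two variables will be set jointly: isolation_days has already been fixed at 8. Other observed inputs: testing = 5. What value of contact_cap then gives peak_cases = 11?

With isolation_days held at 8:
Substituting into the susceptibles equation gives susceptibles = -4*contact_cap + 25.
R_eff becomes -8*contact_cap + 49.
Substituting into the peak_cases equation gives peak_cases = -16*contact_cap + 91.
Solve -16*contact_cap + 91 = 11: contact_cap = (11 - 91) / -16 = 5.

contact_cap = 5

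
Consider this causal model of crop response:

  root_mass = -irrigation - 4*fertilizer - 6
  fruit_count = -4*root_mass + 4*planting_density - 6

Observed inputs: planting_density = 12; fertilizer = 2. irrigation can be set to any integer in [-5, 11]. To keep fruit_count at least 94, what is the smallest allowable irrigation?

Substituting into the root_mass equation gives root_mass = -irrigation - 14.
Substituting into the fruit_count equation gives fruit_count = 4*irrigation + 98.
Require 4*irrigation + 98 ≥ 94, so irrigation ≥ -1.
The smallest integer in [-5, 11] satisfying this is -1.

irrigation = -1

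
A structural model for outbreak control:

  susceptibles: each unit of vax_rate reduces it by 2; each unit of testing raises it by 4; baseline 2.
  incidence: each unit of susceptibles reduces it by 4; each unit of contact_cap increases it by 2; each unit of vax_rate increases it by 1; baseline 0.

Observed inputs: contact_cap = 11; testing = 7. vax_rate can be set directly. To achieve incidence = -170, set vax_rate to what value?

Substituting into the susceptibles equation gives susceptibles = -2*vax_rate + 30.
Substituting into the incidence equation gives incidence = 9*vax_rate - 98.
Solve 9*vax_rate - 98 = -170: vax_rate = (-170 + 98) / 9 = -8.

vax_rate = -8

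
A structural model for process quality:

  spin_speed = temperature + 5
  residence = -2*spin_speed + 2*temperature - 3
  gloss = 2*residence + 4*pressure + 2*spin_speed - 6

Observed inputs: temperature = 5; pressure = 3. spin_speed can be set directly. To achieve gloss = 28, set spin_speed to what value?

Intervening on spin_speed fixes its value directly, overriding its dependence on temperature.
Substituting into the residence equation gives residence = -2*spin_speed + 7.
Substituting into the gloss equation gives gloss = -2*spin_speed + 20.
Solve -2*spin_speed + 20 = 28: spin_speed = (28 - 20) / -2 = -4.

spin_speed = -4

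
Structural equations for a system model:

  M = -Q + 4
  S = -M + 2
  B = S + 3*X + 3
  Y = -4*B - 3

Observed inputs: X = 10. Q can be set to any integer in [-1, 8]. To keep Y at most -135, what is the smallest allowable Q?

Q = 2

Substituting into the S equation gives S = Q - 2.
Substituting into the B equation gives B = Q + 31.
Substituting into the Y equation gives Y = -4*Q - 127.
Require -4*Q - 127 ≤ -135, so Q ≥ 2.
The smallest integer in [-1, 8] satisfying this is 2.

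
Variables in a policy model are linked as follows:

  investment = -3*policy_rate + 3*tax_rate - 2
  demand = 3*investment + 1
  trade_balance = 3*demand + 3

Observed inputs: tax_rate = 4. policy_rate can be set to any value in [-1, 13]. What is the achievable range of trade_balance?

Substituting into the investment equation gives investment = -3*policy_rate + 10.
demand becomes -9*policy_rate + 31.
Substituting into the trade_balance equation gives trade_balance = -27*policy_rate + 96.
Linear in policy_rate, so extremes are at the endpoints: policy_rate = -1 gives trade_balance = 123; policy_rate = 13 gives trade_balance = -255.

-255 to 123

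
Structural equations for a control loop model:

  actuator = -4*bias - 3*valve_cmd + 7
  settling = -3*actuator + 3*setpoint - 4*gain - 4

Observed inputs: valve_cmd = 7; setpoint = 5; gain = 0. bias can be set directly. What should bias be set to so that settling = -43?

Substituting into the actuator equation gives actuator = -4*bias - 14.
Substituting into the settling equation gives settling = 12*bias + 53.
Solve 12*bias + 53 = -43: bias = (-43 - 53) / 12 = -8.

bias = -8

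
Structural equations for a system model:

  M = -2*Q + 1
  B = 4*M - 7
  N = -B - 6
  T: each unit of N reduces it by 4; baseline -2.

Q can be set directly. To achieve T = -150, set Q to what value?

Q = 5

Substituting into the B equation gives B = -8*Q - 3.
Substituting into the N equation gives N = 8*Q - 3.
Substituting into the T equation gives T = -32*Q + 10.
Solve -32*Q + 10 = -150: Q = (-150 - 10) / -32 = 5.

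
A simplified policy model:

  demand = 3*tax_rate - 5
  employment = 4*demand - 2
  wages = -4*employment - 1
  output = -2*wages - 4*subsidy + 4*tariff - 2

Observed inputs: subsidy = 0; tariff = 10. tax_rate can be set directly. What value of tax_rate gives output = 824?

Substituting into the employment equation gives employment = 12*tax_rate - 22.
wages becomes -48*tax_rate + 87.
Substituting into the output equation gives output = 96*tax_rate - 136.
Solve 96*tax_rate - 136 = 824: tax_rate = (824 + 136) / 96 = 10.

tax_rate = 10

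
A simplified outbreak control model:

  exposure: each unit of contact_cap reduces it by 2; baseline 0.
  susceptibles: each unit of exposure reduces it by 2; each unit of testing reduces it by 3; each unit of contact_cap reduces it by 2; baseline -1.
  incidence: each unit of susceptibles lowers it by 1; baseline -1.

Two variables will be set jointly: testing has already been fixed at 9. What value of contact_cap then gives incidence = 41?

contact_cap = -7

With testing held at 9:
Substituting into the susceptibles equation gives susceptibles = 2*contact_cap - 28.
incidence becomes -2*contact_cap + 27.
Solve -2*contact_cap + 27 = 41: contact_cap = (41 - 27) / -2 = -7.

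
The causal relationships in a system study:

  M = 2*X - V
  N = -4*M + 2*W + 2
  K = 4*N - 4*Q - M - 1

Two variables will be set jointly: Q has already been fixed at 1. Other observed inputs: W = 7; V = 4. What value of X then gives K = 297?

X = -5

With Q held at 1:
Substituting into the M equation gives M = 2*X - 4.
Substituting into the N equation gives N = -8*X + 32.
This gives K = -34*X + 127.
Solve -34*X + 127 = 297: X = (297 - 127) / -34 = -5.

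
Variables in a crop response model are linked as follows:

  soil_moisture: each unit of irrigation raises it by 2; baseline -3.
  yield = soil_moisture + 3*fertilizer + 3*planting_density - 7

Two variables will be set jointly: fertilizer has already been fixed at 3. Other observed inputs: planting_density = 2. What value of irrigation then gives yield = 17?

With fertilizer held at 3:
Substituting into the yield equation gives yield = 2*irrigation + 5.
Solve 2*irrigation + 5 = 17: irrigation = (17 - 5) / 2 = 6.

irrigation = 6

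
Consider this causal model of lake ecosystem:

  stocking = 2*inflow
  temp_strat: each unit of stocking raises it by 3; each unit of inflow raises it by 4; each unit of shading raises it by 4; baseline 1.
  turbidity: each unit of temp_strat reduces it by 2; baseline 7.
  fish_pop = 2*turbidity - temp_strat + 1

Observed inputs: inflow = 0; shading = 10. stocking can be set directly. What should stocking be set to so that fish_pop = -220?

Intervening on stocking fixes its value directly, overriding its dependence on inflow.
Substituting into the temp_strat equation gives temp_strat = 3*stocking + 41.
Substituting into the turbidity equation gives turbidity = -6*stocking - 75.
Substituting into the fish_pop equation gives fish_pop = -15*stocking - 190.
Solve -15*stocking - 190 = -220: stocking = (-220 + 190) / -15 = 2.

stocking = 2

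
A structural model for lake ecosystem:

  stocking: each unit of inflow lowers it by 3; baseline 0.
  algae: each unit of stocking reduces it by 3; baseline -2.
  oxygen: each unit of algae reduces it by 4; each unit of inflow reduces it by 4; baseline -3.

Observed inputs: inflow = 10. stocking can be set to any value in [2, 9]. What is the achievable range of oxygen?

Intervening on stocking fixes its value directly, overriding its dependence on inflow.
Substituting into the oxygen equation gives oxygen = 12*stocking - 35.
Linear in stocking, so extremes are at the endpoints: stocking = 2 gives oxygen = -11; stocking = 9 gives oxygen = 73.

-11 to 73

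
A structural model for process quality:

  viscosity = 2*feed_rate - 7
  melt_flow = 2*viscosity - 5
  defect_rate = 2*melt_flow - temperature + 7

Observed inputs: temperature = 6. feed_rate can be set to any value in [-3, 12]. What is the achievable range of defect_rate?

Substituting into the melt_flow equation gives melt_flow = 4*feed_rate - 19.
Substituting into the defect_rate equation gives defect_rate = 8*feed_rate - 37.
Linear in feed_rate, so extremes are at the endpoints: feed_rate = -3 gives defect_rate = -61; feed_rate = 12 gives defect_rate = 59.

-61 to 59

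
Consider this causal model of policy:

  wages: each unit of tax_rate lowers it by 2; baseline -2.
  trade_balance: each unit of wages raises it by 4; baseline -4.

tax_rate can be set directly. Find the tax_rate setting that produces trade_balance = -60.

tax_rate = 6

Substituting into the trade_balance equation gives trade_balance = -8*tax_rate - 12.
Solve -8*tax_rate - 12 = -60: tax_rate = (-60 + 12) / -8 = 6.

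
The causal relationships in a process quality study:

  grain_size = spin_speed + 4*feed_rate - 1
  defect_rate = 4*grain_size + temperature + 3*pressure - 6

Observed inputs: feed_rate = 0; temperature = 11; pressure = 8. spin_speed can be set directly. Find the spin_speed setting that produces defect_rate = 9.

spin_speed = -4

Substituting into the grain_size equation gives grain_size = spin_speed - 1.
Substituting into the defect_rate equation gives defect_rate = 4*spin_speed + 25.
Solve 4*spin_speed + 25 = 9: spin_speed = (9 - 25) / 4 = -4.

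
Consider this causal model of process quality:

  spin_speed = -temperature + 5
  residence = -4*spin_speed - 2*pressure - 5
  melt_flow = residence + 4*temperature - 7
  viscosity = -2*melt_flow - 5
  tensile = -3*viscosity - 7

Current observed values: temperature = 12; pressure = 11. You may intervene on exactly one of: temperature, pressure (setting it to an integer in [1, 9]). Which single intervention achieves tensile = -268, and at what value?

set temperature = 1

Intervening on temperature: with other inputs at their observed values, tensile = 48*temperature - 316. Solving for -268 gives temperature = 1, within [1, 9].
Intervening on pressure: tensile = -12*pressure + 392. Reaching -268 requires pressure = 55, outside [1, 9].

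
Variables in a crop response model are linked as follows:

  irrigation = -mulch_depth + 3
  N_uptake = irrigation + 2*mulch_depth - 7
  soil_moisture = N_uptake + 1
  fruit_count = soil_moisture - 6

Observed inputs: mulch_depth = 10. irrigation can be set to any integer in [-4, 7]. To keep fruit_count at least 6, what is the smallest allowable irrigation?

Intervening on irrigation fixes its value directly, overriding its dependence on mulch_depth.
Substituting into the N_uptake equation gives N_uptake = irrigation + 13.
So soil_moisture = irrigation + 14.
This gives fruit_count = irrigation + 8.
Require irrigation + 8 ≥ 6, so irrigation ≥ -2.
The smallest integer in [-4, 7] satisfying this is -2.

irrigation = -2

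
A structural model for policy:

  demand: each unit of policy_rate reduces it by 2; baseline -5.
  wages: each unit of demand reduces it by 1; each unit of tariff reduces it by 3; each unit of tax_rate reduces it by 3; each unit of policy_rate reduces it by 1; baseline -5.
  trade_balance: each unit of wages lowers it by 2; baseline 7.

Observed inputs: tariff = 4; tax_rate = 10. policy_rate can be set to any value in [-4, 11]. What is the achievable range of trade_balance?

Substituting into the wages equation gives wages = policy_rate - 42.
So trade_balance = -2*policy_rate + 91.
Linear in policy_rate, so extremes are at the endpoints: policy_rate = -4 gives trade_balance = 99; policy_rate = 11 gives trade_balance = 69.

69 to 99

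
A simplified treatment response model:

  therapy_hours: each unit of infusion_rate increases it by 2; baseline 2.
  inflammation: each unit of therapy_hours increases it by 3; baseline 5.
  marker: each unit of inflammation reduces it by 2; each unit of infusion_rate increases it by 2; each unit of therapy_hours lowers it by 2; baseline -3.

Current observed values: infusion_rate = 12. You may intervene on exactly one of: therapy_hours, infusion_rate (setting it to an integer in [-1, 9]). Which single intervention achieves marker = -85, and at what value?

set infusion_rate = 4

Intervening on therapy_hours: marker = -8*therapy_hours + 11. Reaching -85 requires therapy_hours = 12, outside [-1, 9].
Intervening on infusion_rate: with other inputs at their observed values, marker = -14*infusion_rate - 29. Solving for -85 gives infusion_rate = 4, within [-1, 9].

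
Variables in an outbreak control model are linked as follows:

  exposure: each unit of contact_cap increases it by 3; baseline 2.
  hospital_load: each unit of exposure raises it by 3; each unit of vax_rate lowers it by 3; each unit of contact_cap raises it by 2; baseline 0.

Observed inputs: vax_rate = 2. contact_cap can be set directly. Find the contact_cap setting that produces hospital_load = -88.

contact_cap = -8

Substituting into the hospital_load equation gives hospital_load = 11*contact_cap.
Solve 11*contact_cap = -88: contact_cap = -88 / 11 = -8.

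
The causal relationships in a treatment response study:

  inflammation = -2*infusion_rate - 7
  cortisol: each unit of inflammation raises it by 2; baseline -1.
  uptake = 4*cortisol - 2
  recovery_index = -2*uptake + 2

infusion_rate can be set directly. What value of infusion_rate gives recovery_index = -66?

infusion_rate = -6

Substituting into the cortisol equation gives cortisol = -4*infusion_rate - 15.
This gives uptake = -16*infusion_rate - 62.
Substituting into the recovery_index equation gives recovery_index = 32*infusion_rate + 126.
Solve 32*infusion_rate + 126 = -66: infusion_rate = (-66 - 126) / 32 = -6.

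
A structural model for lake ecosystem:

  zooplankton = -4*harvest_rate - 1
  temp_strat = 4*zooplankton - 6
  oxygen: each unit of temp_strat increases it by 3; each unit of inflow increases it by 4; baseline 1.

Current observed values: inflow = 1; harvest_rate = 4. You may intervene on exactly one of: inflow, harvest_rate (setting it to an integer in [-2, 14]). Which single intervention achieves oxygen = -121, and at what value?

set harvest_rate = 2

Intervening on inflow: oxygen = 4*inflow - 221. Reaching -121 requires inflow = 25, outside [-2, 14].
Intervening on harvest_rate: with other inputs at their observed values, oxygen = -48*harvest_rate - 25. Solving for -121 gives harvest_rate = 2, within [-2, 14].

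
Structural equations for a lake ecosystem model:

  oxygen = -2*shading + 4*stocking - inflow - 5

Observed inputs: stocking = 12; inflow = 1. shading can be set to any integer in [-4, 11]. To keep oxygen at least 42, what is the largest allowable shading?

shading = 0

Substituting into the oxygen equation gives oxygen = -2*shading + 42.
Require -2*shading + 42 ≥ 42, so shading ≤ 0.
The largest integer in [-4, 11] satisfying this is 0.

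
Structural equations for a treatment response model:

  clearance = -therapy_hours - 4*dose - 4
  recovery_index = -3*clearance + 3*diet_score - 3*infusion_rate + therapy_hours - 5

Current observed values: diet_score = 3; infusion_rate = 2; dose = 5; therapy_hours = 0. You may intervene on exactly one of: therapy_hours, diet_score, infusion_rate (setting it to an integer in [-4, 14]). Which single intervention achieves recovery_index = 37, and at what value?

set infusion_rate = 13

Intervening on therapy_hours: recovery_index = 4*therapy_hours + 70. Reaching 37 requires therapy_hours = -33/4, not an integer.
Intervening on diet_score: recovery_index = 3*diet_score + 61. Reaching 37 requires diet_score = -8, outside [-4, 14].
Intervening on infusion_rate: with other inputs at their observed values, recovery_index = -3*infusion_rate + 76. Solving for 37 gives infusion_rate = 13, within [-4, 14].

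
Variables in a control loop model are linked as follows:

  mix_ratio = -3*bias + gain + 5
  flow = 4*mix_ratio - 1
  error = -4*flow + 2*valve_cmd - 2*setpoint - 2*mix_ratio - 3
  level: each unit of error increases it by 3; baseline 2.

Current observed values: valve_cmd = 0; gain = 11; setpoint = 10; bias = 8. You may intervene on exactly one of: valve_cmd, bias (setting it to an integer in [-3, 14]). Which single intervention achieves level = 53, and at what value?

set bias = 6

Intervening on valve_cmd: level = 6*valve_cmd + 377. Reaching 53 requires valve_cmd = -54, outside [-3, 14].
Intervening on bias: with other inputs at their observed values, level = 162*bias - 919. Solving for 53 gives bias = 6, within [-3, 14].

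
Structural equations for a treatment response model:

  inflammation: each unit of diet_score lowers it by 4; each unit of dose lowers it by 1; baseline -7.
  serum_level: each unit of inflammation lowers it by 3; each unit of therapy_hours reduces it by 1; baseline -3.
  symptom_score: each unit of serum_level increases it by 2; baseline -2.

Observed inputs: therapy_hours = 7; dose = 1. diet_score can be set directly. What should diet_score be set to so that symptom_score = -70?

Substituting into the inflammation equation gives inflammation = -4*diet_score - 8.
Substituting into the serum_level equation gives serum_level = 12*diet_score + 14.
Substituting into the symptom_score equation gives symptom_score = 24*diet_score + 26.
Solve 24*diet_score + 26 = -70: diet_score = (-70 - 26) / 24 = -4.

diet_score = -4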